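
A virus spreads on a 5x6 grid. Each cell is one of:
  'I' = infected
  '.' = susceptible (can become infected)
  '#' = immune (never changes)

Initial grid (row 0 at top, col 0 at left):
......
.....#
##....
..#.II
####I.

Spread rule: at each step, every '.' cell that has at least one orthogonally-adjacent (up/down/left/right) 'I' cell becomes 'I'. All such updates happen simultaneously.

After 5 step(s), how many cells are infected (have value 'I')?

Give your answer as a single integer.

Step 0 (initial): 3 infected
Step 1: +4 new -> 7 infected
Step 2: +2 new -> 9 infected
Step 3: +3 new -> 12 infected
Step 4: +3 new -> 15 infected
Step 5: +2 new -> 17 infected

Answer: 17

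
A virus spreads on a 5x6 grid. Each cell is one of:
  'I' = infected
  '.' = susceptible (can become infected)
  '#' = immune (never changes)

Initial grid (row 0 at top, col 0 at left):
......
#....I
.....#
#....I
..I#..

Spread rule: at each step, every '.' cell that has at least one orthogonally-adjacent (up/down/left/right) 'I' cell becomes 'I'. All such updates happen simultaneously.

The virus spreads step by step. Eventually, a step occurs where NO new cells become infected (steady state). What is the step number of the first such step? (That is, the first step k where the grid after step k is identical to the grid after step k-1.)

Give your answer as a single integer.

Answer: 7

Derivation:
Step 0 (initial): 3 infected
Step 1: +6 new -> 9 infected
Step 2: +8 new -> 17 infected
Step 3: +4 new -> 21 infected
Step 4: +3 new -> 24 infected
Step 5: +1 new -> 25 infected
Step 6: +1 new -> 26 infected
Step 7: +0 new -> 26 infected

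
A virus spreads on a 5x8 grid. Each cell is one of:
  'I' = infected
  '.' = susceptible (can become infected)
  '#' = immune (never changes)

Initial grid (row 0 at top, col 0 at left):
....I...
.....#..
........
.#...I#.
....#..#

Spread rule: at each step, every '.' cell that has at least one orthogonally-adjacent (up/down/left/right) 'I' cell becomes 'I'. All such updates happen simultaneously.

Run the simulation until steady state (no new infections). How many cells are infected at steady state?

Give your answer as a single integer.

Step 0 (initial): 2 infected
Step 1: +6 new -> 8 infected
Step 2: +7 new -> 15 infected
Step 3: +8 new -> 23 infected
Step 4: +6 new -> 29 infected
Step 5: +3 new -> 32 infected
Step 6: +2 new -> 34 infected
Step 7: +1 new -> 35 infected
Step 8: +0 new -> 35 infected

Answer: 35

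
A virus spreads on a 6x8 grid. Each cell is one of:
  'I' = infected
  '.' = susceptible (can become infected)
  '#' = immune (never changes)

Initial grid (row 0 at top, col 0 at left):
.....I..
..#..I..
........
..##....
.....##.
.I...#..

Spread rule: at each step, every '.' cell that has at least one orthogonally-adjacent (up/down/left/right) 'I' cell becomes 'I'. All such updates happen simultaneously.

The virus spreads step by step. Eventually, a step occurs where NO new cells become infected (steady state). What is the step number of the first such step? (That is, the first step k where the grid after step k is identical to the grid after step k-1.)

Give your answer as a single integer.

Step 0 (initial): 3 infected
Step 1: +8 new -> 11 infected
Step 2: +11 new -> 22 infected
Step 3: +9 new -> 31 infected
Step 4: +6 new -> 37 infected
Step 5: +3 new -> 40 infected
Step 6: +1 new -> 41 infected
Step 7: +1 new -> 42 infected
Step 8: +0 new -> 42 infected

Answer: 8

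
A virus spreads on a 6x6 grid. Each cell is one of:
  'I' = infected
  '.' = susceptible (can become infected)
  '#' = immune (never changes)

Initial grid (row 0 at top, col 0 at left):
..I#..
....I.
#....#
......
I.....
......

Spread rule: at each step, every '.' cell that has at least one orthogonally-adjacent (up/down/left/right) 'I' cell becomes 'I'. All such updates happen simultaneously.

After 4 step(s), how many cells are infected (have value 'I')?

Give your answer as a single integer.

Step 0 (initial): 3 infected
Step 1: +9 new -> 12 infected
Step 2: +9 new -> 21 infected
Step 3: +8 new -> 29 infected
Step 4: +3 new -> 32 infected

Answer: 32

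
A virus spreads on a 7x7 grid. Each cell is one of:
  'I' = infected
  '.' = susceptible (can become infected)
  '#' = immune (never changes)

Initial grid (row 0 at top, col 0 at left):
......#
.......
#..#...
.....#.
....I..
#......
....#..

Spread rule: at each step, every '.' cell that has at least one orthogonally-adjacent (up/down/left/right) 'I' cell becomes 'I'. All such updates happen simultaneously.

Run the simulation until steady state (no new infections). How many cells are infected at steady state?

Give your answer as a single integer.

Answer: 43

Derivation:
Step 0 (initial): 1 infected
Step 1: +4 new -> 5 infected
Step 2: +6 new -> 11 infected
Step 3: +9 new -> 20 infected
Step 4: +10 new -> 30 infected
Step 5: +7 new -> 37 infected
Step 6: +3 new -> 40 infected
Step 7: +2 new -> 42 infected
Step 8: +1 new -> 43 infected
Step 9: +0 new -> 43 infected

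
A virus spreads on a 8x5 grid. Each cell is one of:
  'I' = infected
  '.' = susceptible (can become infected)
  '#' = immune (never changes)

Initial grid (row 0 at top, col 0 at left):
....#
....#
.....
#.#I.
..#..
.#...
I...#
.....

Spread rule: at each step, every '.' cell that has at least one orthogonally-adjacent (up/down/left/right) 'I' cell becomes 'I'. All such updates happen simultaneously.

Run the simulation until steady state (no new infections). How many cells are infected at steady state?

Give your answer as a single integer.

Step 0 (initial): 2 infected
Step 1: +6 new -> 8 infected
Step 2: +8 new -> 16 infected
Step 3: +8 new -> 24 infected
Step 4: +5 new -> 29 infected
Step 5: +3 new -> 32 infected
Step 6: +1 new -> 33 infected
Step 7: +0 new -> 33 infected

Answer: 33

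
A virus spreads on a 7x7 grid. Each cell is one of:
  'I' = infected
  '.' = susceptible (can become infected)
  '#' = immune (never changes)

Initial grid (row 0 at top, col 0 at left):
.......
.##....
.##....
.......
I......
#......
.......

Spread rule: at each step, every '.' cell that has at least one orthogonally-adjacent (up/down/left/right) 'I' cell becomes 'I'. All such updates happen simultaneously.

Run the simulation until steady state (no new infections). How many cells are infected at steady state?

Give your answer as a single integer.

Step 0 (initial): 1 infected
Step 1: +2 new -> 3 infected
Step 2: +4 new -> 7 infected
Step 3: +5 new -> 12 infected
Step 4: +6 new -> 18 infected
Step 5: +6 new -> 24 infected
Step 6: +7 new -> 31 infected
Step 7: +6 new -> 37 infected
Step 8: +4 new -> 41 infected
Step 9: +2 new -> 43 infected
Step 10: +1 new -> 44 infected
Step 11: +0 new -> 44 infected

Answer: 44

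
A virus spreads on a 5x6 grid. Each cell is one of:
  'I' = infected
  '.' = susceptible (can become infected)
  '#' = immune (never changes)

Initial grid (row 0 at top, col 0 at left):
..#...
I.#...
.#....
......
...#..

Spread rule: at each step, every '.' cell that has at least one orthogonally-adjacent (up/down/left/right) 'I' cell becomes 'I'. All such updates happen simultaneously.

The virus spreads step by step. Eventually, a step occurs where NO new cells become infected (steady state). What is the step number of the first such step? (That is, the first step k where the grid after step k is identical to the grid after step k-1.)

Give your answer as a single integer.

Step 0 (initial): 1 infected
Step 1: +3 new -> 4 infected
Step 2: +2 new -> 6 infected
Step 3: +2 new -> 8 infected
Step 4: +2 new -> 10 infected
Step 5: +3 new -> 13 infected
Step 6: +2 new -> 15 infected
Step 7: +4 new -> 19 infected
Step 8: +4 new -> 23 infected
Step 9: +2 new -> 25 infected
Step 10: +1 new -> 26 infected
Step 11: +0 new -> 26 infected

Answer: 11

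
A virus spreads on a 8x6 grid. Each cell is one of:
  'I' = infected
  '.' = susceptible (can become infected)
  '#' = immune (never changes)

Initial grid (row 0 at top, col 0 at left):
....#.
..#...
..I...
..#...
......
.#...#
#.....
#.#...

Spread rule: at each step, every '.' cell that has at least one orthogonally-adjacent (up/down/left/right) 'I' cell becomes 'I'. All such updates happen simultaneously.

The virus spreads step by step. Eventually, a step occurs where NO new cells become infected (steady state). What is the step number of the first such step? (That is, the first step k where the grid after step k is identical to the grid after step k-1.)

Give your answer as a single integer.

Step 0 (initial): 1 infected
Step 1: +2 new -> 3 infected
Step 2: +6 new -> 9 infected
Step 3: +9 new -> 18 infected
Step 4: +8 new -> 26 infected
Step 5: +6 new -> 32 infected
Step 6: +3 new -> 35 infected
Step 7: +3 new -> 38 infected
Step 8: +2 new -> 40 infected
Step 9: +0 new -> 40 infected

Answer: 9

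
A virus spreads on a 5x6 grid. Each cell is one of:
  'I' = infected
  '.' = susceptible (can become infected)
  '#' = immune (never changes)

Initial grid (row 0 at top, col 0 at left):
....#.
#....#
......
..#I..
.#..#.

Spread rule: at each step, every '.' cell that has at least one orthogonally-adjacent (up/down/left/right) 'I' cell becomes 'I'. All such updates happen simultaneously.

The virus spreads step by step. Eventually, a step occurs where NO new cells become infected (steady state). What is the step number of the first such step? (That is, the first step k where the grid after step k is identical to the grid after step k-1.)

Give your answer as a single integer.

Step 0 (initial): 1 infected
Step 1: +3 new -> 4 infected
Step 2: +5 new -> 9 infected
Step 3: +6 new -> 15 infected
Step 4: +4 new -> 19 infected
Step 5: +2 new -> 21 infected
Step 6: +2 new -> 23 infected
Step 7: +0 new -> 23 infected

Answer: 7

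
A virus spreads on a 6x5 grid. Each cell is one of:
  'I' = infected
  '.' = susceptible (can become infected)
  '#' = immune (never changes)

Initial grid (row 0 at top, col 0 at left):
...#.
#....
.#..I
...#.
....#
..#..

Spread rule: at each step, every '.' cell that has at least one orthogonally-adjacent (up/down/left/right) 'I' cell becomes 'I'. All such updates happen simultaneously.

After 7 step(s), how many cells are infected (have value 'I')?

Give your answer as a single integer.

Step 0 (initial): 1 infected
Step 1: +3 new -> 4 infected
Step 2: +3 new -> 7 infected
Step 3: +2 new -> 9 infected
Step 4: +4 new -> 13 infected
Step 5: +4 new -> 17 infected
Step 6: +5 new -> 22 infected
Step 7: +2 new -> 24 infected

Answer: 24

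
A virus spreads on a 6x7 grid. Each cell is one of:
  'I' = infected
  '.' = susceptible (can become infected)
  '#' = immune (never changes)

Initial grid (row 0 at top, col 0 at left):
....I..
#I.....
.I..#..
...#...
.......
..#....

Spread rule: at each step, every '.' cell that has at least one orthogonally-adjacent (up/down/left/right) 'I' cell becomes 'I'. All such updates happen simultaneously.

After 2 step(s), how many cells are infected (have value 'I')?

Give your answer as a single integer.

Step 0 (initial): 3 infected
Step 1: +8 new -> 11 infected
Step 2: +9 new -> 20 infected

Answer: 20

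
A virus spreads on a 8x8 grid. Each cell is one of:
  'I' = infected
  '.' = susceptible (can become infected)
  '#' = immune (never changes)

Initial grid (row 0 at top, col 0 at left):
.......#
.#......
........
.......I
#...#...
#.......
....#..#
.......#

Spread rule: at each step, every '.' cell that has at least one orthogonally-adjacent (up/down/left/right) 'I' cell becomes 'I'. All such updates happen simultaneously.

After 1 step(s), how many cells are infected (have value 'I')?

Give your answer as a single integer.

Step 0 (initial): 1 infected
Step 1: +3 new -> 4 infected

Answer: 4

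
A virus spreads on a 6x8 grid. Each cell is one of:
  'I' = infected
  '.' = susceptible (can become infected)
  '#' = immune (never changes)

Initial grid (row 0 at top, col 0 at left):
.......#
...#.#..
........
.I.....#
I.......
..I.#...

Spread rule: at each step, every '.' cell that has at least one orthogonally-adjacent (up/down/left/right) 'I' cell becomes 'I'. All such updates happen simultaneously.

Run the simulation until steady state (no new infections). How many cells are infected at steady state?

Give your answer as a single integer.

Step 0 (initial): 3 infected
Step 1: +8 new -> 11 infected
Step 2: +5 new -> 16 infected
Step 3: +6 new -> 22 infected
Step 4: +5 new -> 27 infected
Step 5: +6 new -> 33 infected
Step 6: +4 new -> 37 infected
Step 7: +4 new -> 41 infected
Step 8: +2 new -> 43 infected
Step 9: +0 new -> 43 infected

Answer: 43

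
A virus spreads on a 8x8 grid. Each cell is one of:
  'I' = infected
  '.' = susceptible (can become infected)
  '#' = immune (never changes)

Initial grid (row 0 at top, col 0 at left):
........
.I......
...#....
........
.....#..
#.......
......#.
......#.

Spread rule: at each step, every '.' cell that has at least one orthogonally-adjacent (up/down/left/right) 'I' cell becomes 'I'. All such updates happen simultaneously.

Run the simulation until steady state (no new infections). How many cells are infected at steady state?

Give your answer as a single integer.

Step 0 (initial): 1 infected
Step 1: +4 new -> 5 infected
Step 2: +6 new -> 11 infected
Step 3: +5 new -> 16 infected
Step 4: +7 new -> 23 infected
Step 5: +7 new -> 30 infected
Step 6: +9 new -> 39 infected
Step 7: +7 new -> 46 infected
Step 8: +5 new -> 51 infected
Step 9: +4 new -> 55 infected
Step 10: +2 new -> 57 infected
Step 11: +1 new -> 58 infected
Step 12: +1 new -> 59 infected
Step 13: +0 new -> 59 infected

Answer: 59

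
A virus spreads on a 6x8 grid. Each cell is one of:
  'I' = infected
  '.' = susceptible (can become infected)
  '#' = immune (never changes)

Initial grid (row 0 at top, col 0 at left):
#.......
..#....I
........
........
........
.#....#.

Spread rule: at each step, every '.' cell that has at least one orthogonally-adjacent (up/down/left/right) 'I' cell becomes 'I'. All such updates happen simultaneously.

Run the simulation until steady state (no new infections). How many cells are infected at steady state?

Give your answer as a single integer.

Step 0 (initial): 1 infected
Step 1: +3 new -> 4 infected
Step 2: +4 new -> 8 infected
Step 3: +5 new -> 13 infected
Step 4: +6 new -> 19 infected
Step 5: +4 new -> 23 infected
Step 6: +5 new -> 28 infected
Step 7: +5 new -> 33 infected
Step 8: +5 new -> 38 infected
Step 9: +4 new -> 42 infected
Step 10: +1 new -> 43 infected
Step 11: +1 new -> 44 infected
Step 12: +0 new -> 44 infected

Answer: 44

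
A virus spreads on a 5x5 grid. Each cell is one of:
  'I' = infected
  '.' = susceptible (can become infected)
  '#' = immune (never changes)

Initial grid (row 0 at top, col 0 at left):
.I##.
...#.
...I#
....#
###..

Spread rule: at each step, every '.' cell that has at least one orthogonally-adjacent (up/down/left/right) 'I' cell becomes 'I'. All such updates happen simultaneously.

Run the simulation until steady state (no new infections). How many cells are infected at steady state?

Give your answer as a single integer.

Answer: 15

Derivation:
Step 0 (initial): 2 infected
Step 1: +4 new -> 6 infected
Step 2: +5 new -> 11 infected
Step 3: +3 new -> 14 infected
Step 4: +1 new -> 15 infected
Step 5: +0 new -> 15 infected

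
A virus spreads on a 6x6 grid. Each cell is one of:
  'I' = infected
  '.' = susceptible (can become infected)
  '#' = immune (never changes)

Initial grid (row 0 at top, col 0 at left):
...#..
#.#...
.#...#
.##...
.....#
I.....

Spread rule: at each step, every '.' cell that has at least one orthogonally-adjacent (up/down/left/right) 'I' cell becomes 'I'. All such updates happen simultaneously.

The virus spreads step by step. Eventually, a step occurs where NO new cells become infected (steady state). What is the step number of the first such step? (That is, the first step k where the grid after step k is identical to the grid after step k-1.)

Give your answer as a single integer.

Step 0 (initial): 1 infected
Step 1: +2 new -> 3 infected
Step 2: +3 new -> 6 infected
Step 3: +3 new -> 9 infected
Step 4: +2 new -> 11 infected
Step 5: +3 new -> 14 infected
Step 6: +2 new -> 16 infected
Step 7: +4 new -> 20 infected
Step 8: +1 new -> 21 infected
Step 9: +2 new -> 23 infected
Step 10: +1 new -> 24 infected
Step 11: +0 new -> 24 infected

Answer: 11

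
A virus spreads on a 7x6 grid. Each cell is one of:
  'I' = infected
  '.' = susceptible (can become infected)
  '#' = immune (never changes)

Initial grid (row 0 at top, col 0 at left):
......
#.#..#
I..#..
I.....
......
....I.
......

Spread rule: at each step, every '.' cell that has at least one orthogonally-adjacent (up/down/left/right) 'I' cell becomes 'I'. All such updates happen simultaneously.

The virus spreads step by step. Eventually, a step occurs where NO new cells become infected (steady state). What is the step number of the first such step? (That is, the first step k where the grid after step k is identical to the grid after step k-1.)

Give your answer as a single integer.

Answer: 7

Derivation:
Step 0 (initial): 3 infected
Step 1: +7 new -> 10 infected
Step 2: +11 new -> 21 infected
Step 3: +8 new -> 29 infected
Step 4: +5 new -> 34 infected
Step 5: +3 new -> 37 infected
Step 6: +1 new -> 38 infected
Step 7: +0 new -> 38 infected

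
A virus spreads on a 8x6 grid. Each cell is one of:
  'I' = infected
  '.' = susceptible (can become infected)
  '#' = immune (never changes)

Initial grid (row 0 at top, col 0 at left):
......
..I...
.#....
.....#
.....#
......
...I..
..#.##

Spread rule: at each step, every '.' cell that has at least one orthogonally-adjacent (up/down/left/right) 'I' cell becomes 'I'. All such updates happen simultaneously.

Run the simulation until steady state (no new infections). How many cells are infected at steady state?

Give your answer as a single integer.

Step 0 (initial): 2 infected
Step 1: +8 new -> 10 infected
Step 2: +11 new -> 21 infected
Step 3: +13 new -> 34 infected
Step 4: +7 new -> 41 infected
Step 5: +1 new -> 42 infected
Step 6: +0 new -> 42 infected

Answer: 42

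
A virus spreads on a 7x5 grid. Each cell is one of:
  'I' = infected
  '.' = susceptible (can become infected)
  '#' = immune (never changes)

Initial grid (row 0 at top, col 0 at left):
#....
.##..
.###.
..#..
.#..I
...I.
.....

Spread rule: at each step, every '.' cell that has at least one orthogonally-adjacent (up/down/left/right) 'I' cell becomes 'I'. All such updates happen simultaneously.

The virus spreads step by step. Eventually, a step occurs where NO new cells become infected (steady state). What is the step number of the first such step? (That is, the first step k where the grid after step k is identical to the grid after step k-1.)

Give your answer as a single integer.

Step 0 (initial): 2 infected
Step 1: +5 new -> 7 infected
Step 2: +6 new -> 13 infected
Step 3: +3 new -> 16 infected
Step 4: +4 new -> 20 infected
Step 5: +2 new -> 22 infected
Step 6: +3 new -> 25 infected
Step 7: +2 new -> 27 infected
Step 8: +0 new -> 27 infected

Answer: 8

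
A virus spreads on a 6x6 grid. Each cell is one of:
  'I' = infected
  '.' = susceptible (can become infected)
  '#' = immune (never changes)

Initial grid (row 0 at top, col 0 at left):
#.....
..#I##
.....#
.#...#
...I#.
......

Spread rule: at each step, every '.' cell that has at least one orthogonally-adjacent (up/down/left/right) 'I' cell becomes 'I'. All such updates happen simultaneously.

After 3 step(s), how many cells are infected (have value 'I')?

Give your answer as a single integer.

Answer: 22

Derivation:
Step 0 (initial): 2 infected
Step 1: +5 new -> 7 infected
Step 2: +9 new -> 16 infected
Step 3: +6 new -> 22 infected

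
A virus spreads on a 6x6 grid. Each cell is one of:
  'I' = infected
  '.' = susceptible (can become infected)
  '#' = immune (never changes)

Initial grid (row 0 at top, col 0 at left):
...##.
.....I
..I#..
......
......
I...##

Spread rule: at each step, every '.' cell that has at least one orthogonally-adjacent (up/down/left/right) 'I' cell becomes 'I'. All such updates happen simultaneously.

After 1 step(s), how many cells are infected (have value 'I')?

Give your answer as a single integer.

Answer: 11

Derivation:
Step 0 (initial): 3 infected
Step 1: +8 new -> 11 infected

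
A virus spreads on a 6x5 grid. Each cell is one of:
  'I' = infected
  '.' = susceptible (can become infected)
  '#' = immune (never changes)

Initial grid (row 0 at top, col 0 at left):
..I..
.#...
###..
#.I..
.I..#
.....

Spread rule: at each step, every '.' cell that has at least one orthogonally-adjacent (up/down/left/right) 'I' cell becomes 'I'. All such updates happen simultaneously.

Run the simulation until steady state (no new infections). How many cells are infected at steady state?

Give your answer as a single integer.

Answer: 24

Derivation:
Step 0 (initial): 3 infected
Step 1: +8 new -> 11 infected
Step 2: +8 new -> 19 infected
Step 3: +4 new -> 23 infected
Step 4: +1 new -> 24 infected
Step 5: +0 new -> 24 infected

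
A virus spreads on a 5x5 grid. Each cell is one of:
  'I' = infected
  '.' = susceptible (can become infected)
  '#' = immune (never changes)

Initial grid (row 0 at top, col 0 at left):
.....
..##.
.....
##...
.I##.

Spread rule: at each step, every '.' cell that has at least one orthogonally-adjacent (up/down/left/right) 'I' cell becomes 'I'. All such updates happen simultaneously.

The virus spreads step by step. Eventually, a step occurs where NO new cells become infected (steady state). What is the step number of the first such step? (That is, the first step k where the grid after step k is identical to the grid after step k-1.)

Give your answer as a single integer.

Answer: 2

Derivation:
Step 0 (initial): 1 infected
Step 1: +1 new -> 2 infected
Step 2: +0 new -> 2 infected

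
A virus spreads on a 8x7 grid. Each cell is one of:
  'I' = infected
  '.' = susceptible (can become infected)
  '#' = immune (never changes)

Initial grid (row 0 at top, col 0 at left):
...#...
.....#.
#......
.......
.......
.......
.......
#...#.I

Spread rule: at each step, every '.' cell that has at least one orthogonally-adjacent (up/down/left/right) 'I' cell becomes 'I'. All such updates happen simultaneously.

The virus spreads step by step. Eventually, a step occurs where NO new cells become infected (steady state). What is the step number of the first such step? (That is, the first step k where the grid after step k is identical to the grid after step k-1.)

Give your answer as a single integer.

Step 0 (initial): 1 infected
Step 1: +2 new -> 3 infected
Step 2: +2 new -> 5 infected
Step 3: +3 new -> 8 infected
Step 4: +4 new -> 12 infected
Step 5: +6 new -> 18 infected
Step 6: +7 new -> 25 infected
Step 7: +7 new -> 32 infected
Step 8: +6 new -> 38 infected
Step 9: +5 new -> 43 infected
Step 10: +3 new -> 46 infected
Step 11: +2 new -> 48 infected
Step 12: +2 new -> 50 infected
Step 13: +1 new -> 51 infected
Step 14: +0 new -> 51 infected

Answer: 14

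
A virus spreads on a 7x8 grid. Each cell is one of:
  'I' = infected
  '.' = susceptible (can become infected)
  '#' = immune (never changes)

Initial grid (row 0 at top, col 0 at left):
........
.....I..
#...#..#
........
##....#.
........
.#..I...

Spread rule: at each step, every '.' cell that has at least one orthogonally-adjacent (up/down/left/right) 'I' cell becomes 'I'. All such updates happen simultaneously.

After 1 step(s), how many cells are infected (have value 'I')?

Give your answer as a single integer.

Step 0 (initial): 2 infected
Step 1: +7 new -> 9 infected

Answer: 9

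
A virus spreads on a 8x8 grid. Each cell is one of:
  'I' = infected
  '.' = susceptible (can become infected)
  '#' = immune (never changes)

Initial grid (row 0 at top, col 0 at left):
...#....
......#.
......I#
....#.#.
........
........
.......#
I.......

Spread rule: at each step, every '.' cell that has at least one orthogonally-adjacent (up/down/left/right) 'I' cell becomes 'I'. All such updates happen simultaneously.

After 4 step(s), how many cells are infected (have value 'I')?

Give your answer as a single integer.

Step 0 (initial): 2 infected
Step 1: +3 new -> 5 infected
Step 2: +6 new -> 11 infected
Step 3: +8 new -> 19 infected
Step 4: +13 new -> 32 infected

Answer: 32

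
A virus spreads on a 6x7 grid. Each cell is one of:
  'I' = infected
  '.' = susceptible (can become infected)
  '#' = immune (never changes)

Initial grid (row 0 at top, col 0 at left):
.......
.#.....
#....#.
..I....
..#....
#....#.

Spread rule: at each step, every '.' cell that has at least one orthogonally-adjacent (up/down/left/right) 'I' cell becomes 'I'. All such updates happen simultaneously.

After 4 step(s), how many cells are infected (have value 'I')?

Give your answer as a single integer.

Answer: 26

Derivation:
Step 0 (initial): 1 infected
Step 1: +3 new -> 4 infected
Step 2: +7 new -> 11 infected
Step 3: +8 new -> 19 infected
Step 4: +7 new -> 26 infected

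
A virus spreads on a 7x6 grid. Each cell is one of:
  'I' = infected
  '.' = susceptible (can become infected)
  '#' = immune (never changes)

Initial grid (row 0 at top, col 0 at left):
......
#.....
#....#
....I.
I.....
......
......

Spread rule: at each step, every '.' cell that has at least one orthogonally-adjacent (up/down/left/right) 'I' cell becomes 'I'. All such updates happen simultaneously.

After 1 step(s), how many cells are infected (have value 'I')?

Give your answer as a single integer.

Answer: 9

Derivation:
Step 0 (initial): 2 infected
Step 1: +7 new -> 9 infected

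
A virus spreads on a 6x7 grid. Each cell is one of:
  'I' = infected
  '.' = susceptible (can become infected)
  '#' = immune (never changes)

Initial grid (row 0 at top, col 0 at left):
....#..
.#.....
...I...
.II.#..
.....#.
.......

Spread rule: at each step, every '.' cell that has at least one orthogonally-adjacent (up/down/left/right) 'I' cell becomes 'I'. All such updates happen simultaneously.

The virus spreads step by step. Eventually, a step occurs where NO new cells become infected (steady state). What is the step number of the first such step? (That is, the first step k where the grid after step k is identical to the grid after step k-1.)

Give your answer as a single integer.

Answer: 7

Derivation:
Step 0 (initial): 3 infected
Step 1: +8 new -> 11 infected
Step 2: +9 new -> 20 infected
Step 3: +8 new -> 28 infected
Step 4: +6 new -> 34 infected
Step 5: +3 new -> 37 infected
Step 6: +1 new -> 38 infected
Step 7: +0 new -> 38 infected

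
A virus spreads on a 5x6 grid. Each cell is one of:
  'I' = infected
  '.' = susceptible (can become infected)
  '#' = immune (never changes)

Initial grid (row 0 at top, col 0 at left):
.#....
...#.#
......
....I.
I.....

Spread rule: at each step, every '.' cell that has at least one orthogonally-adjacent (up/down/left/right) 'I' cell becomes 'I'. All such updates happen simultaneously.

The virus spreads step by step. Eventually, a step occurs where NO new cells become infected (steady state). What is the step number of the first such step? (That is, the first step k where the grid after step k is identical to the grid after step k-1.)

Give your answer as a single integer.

Step 0 (initial): 2 infected
Step 1: +6 new -> 8 infected
Step 2: +9 new -> 17 infected
Step 3: +4 new -> 21 infected
Step 4: +5 new -> 26 infected
Step 5: +1 new -> 27 infected
Step 6: +0 new -> 27 infected

Answer: 6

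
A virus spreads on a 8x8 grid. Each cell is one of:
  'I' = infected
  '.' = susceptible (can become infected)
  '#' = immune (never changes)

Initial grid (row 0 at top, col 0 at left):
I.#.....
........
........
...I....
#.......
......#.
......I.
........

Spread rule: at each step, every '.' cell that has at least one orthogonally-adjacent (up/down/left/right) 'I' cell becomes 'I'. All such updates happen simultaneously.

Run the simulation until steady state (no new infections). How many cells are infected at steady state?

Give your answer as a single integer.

Step 0 (initial): 3 infected
Step 1: +9 new -> 12 infected
Step 2: +15 new -> 27 infected
Step 3: +14 new -> 41 infected
Step 4: +8 new -> 49 infected
Step 5: +6 new -> 55 infected
Step 6: +4 new -> 59 infected
Step 7: +2 new -> 61 infected
Step 8: +0 new -> 61 infected

Answer: 61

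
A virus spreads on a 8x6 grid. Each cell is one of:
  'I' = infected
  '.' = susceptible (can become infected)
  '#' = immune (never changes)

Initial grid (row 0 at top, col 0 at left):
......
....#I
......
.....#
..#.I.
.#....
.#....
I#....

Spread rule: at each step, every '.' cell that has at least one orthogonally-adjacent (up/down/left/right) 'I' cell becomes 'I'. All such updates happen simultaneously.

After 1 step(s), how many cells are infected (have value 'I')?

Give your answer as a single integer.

Answer: 10

Derivation:
Step 0 (initial): 3 infected
Step 1: +7 new -> 10 infected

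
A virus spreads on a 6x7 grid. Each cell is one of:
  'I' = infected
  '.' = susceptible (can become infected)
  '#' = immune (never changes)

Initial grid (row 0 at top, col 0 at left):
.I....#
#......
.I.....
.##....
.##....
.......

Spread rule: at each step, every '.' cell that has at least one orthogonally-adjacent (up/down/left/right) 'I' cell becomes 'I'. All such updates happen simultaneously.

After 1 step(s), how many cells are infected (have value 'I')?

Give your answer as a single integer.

Answer: 7

Derivation:
Step 0 (initial): 2 infected
Step 1: +5 new -> 7 infected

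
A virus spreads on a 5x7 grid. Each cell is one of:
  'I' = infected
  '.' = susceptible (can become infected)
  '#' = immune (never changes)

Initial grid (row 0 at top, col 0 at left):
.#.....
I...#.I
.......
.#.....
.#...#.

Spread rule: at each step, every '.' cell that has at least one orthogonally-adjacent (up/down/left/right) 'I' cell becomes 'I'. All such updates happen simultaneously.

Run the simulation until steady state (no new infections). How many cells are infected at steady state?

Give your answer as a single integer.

Answer: 30

Derivation:
Step 0 (initial): 2 infected
Step 1: +6 new -> 8 infected
Step 2: +6 new -> 14 infected
Step 3: +8 new -> 22 infected
Step 4: +4 new -> 26 infected
Step 5: +3 new -> 29 infected
Step 6: +1 new -> 30 infected
Step 7: +0 new -> 30 infected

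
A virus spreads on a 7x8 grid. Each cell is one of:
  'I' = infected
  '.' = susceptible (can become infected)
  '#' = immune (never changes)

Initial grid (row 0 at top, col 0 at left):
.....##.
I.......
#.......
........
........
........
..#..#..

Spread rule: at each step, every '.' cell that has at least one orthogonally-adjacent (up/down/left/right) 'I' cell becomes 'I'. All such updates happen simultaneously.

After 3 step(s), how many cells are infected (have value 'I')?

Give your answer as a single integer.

Step 0 (initial): 1 infected
Step 1: +2 new -> 3 infected
Step 2: +3 new -> 6 infected
Step 3: +4 new -> 10 infected

Answer: 10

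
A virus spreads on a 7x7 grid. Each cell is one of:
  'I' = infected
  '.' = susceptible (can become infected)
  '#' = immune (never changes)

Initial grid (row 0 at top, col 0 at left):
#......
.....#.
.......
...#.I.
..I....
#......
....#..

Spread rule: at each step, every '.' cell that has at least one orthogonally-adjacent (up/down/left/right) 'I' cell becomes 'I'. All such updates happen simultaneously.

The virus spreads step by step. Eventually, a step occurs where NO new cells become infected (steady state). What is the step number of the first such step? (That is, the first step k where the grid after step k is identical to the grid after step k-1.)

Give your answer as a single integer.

Answer: 6

Derivation:
Step 0 (initial): 2 infected
Step 1: +8 new -> 10 infected
Step 2: +11 new -> 21 infected
Step 3: +11 new -> 32 infected
Step 4: +8 new -> 40 infected
Step 5: +4 new -> 44 infected
Step 6: +0 new -> 44 infected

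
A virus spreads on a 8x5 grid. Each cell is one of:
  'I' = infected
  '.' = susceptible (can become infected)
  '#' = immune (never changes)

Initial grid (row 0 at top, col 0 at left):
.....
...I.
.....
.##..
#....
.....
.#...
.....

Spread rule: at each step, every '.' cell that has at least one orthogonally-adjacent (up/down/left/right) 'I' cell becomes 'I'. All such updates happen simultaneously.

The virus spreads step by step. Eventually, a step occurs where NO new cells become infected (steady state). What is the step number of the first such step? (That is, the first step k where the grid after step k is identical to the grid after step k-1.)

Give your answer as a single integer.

Answer: 10

Derivation:
Step 0 (initial): 1 infected
Step 1: +4 new -> 5 infected
Step 2: +6 new -> 11 infected
Step 3: +5 new -> 16 infected
Step 4: +5 new -> 21 infected
Step 5: +5 new -> 26 infected
Step 6: +4 new -> 30 infected
Step 7: +3 new -> 33 infected
Step 8: +2 new -> 35 infected
Step 9: +1 new -> 36 infected
Step 10: +0 new -> 36 infected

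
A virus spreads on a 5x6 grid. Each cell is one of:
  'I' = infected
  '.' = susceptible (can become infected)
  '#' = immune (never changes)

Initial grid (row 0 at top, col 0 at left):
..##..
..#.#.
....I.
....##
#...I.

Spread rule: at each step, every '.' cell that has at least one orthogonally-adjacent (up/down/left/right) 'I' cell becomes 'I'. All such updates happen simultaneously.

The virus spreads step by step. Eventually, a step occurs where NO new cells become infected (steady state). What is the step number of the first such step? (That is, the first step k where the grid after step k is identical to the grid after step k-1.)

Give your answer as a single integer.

Step 0 (initial): 2 infected
Step 1: +4 new -> 6 infected
Step 2: +5 new -> 11 infected
Step 3: +4 new -> 15 infected
Step 4: +4 new -> 19 infected
Step 5: +3 new -> 22 infected
Step 6: +1 new -> 23 infected
Step 7: +0 new -> 23 infected

Answer: 7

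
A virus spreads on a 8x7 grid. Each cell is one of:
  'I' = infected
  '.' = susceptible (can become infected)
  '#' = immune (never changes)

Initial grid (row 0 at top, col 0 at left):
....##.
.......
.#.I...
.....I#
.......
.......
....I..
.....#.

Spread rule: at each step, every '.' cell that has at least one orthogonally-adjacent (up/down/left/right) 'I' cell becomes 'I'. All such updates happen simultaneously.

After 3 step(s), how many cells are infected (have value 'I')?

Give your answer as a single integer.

Answer: 38

Derivation:
Step 0 (initial): 3 infected
Step 1: +11 new -> 14 infected
Step 2: +14 new -> 28 infected
Step 3: +10 new -> 38 infected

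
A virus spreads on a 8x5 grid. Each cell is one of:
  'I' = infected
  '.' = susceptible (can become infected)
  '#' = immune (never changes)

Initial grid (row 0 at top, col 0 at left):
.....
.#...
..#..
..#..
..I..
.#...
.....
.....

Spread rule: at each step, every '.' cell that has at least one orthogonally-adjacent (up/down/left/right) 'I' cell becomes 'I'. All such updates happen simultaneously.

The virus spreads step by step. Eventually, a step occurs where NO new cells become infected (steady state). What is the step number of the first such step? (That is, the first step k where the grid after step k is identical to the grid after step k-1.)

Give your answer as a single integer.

Answer: 8

Derivation:
Step 0 (initial): 1 infected
Step 1: +3 new -> 4 infected
Step 2: +6 new -> 10 infected
Step 3: +9 new -> 19 infected
Step 4: +7 new -> 26 infected
Step 5: +6 new -> 32 infected
Step 6: +3 new -> 35 infected
Step 7: +1 new -> 36 infected
Step 8: +0 new -> 36 infected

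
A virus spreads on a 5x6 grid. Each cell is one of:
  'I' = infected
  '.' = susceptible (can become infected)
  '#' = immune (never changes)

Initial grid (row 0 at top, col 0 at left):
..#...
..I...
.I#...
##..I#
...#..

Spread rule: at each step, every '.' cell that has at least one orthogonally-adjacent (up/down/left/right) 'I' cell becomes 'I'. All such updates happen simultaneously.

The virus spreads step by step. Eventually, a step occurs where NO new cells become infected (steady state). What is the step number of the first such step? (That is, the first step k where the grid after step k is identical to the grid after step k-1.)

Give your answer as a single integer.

Step 0 (initial): 3 infected
Step 1: +6 new -> 9 infected
Step 2: +8 new -> 17 infected
Step 3: +4 new -> 21 infected
Step 4: +2 new -> 23 infected
Step 5: +1 new -> 24 infected
Step 6: +0 new -> 24 infected

Answer: 6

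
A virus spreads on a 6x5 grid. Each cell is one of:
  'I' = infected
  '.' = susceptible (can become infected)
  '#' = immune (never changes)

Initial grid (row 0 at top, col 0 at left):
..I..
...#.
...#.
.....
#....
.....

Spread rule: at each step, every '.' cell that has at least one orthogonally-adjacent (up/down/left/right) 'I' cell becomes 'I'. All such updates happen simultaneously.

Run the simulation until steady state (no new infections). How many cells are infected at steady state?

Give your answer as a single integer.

Step 0 (initial): 1 infected
Step 1: +3 new -> 4 infected
Step 2: +4 new -> 8 infected
Step 3: +4 new -> 12 infected
Step 4: +5 new -> 17 infected
Step 5: +5 new -> 22 infected
Step 6: +3 new -> 25 infected
Step 7: +2 new -> 27 infected
Step 8: +0 new -> 27 infected

Answer: 27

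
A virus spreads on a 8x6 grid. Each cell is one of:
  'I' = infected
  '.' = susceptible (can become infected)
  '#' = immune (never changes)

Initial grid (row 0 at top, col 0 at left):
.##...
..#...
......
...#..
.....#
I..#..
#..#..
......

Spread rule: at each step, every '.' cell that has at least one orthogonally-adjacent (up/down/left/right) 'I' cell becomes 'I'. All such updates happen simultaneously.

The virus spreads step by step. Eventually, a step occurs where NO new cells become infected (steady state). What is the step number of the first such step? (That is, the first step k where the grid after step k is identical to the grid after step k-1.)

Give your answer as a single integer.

Answer: 11

Derivation:
Step 0 (initial): 1 infected
Step 1: +2 new -> 3 infected
Step 2: +4 new -> 7 infected
Step 3: +5 new -> 12 infected
Step 4: +6 new -> 18 infected
Step 5: +5 new -> 23 infected
Step 6: +4 new -> 27 infected
Step 7: +6 new -> 33 infected
Step 8: +4 new -> 37 infected
Step 9: +2 new -> 39 infected
Step 10: +1 new -> 40 infected
Step 11: +0 new -> 40 infected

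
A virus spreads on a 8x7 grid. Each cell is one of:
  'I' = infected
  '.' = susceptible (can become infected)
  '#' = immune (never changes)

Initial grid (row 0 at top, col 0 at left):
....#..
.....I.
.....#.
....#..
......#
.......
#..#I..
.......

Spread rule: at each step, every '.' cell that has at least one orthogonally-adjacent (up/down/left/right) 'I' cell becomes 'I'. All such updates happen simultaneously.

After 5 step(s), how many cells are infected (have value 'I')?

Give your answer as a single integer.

Step 0 (initial): 2 infected
Step 1: +6 new -> 8 infected
Step 2: +10 new -> 18 infected
Step 3: +10 new -> 28 infected
Step 4: +9 new -> 37 infected
Step 5: +8 new -> 45 infected

Answer: 45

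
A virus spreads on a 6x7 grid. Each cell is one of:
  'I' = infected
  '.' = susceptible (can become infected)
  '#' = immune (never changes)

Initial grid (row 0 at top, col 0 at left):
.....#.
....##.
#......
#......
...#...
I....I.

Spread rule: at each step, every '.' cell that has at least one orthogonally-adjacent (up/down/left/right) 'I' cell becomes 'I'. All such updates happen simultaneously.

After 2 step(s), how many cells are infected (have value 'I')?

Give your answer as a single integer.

Answer: 13

Derivation:
Step 0 (initial): 2 infected
Step 1: +5 new -> 7 infected
Step 2: +6 new -> 13 infected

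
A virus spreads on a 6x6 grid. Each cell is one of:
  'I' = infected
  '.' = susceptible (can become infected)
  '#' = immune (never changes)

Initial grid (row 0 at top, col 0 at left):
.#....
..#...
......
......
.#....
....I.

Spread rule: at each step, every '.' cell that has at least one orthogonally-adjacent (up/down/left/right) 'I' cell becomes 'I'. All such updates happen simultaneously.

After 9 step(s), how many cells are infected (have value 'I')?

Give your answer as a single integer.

Step 0 (initial): 1 infected
Step 1: +3 new -> 4 infected
Step 2: +4 new -> 8 infected
Step 3: +5 new -> 13 infected
Step 4: +5 new -> 18 infected
Step 5: +6 new -> 24 infected
Step 6: +4 new -> 28 infected
Step 7: +3 new -> 31 infected
Step 8: +1 new -> 32 infected
Step 9: +1 new -> 33 infected

Answer: 33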